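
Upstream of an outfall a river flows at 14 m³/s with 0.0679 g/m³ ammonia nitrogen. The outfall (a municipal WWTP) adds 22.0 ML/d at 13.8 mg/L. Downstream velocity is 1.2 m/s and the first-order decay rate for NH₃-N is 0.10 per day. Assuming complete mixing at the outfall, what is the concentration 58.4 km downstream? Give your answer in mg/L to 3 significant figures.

0.296 mg/L

22.0 ML/d = 0.2546 m³/s.
After complete mixing, C₀ = (0.2546·13.8 + 14·0.0679) / 14.25 = 0.3132 mg/L.
Travel time t = 5.84e+04 m / 1.2 m/s = 4.867e+04 s = 0.5633 d.
C = 0.3132·exp(−0.10·0.5633) = 0.3132·0.9452 = 0.296 mg/L.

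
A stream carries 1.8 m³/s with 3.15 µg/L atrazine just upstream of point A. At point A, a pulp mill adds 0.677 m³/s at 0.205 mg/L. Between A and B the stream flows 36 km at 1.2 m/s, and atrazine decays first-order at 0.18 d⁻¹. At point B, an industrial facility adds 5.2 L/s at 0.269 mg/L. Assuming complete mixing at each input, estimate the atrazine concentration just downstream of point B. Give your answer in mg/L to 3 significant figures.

0.0552 mg/L

3.15 µg/L = 0.00315 mg/L.
After input A: C = (1.8·0.00315 + 0.677·0.205) / 2.477 = 0.05832 mg/L.
Over the 36 km reach to input B (t = 3e+04 s = 0.3472 d), decay gives C = 0.05832·exp(−0.18·0.3472) = 0.05479 mg/L.
5.2 L/s = 0.0052 m³/s.
After input B: C = (2.477·0.05479 + 0.0052·0.269) / 2.482 = 0.05523 mg/L.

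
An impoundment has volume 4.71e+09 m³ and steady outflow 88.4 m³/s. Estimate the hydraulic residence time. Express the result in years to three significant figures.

1.69 yr

Q = 88.4 m³/s × 3.156e+07 s/yr = 2.79e+09 m³/yr.
Hydraulic residence time τ = V/Q = 4.71e+09/2.79e+09 = 1.688 yr.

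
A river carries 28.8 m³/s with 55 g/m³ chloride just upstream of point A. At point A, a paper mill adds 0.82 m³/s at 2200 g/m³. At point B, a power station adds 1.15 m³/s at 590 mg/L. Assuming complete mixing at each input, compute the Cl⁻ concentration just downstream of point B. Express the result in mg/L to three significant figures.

132 mg/L

After input A: C = (28.8·55 + 0.82·2200) / 29.62 = 114.4 mg/L.
After input B: C = (29.62·114.4 + 1.15·590) / 30.77 = 132.2 mg/L.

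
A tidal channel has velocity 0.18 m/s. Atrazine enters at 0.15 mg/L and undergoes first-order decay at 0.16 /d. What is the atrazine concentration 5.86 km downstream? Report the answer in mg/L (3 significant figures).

Travel time t = 5.86 km / 0.18 m/s = 5860/0.18 = 3.256e+04 s = 0.3768 d.
First-order decay: C = 0.15·exp(−0.16·0.3768) = 0.15·0.9415 = 0.1412 mg/L.

0.141 mg/L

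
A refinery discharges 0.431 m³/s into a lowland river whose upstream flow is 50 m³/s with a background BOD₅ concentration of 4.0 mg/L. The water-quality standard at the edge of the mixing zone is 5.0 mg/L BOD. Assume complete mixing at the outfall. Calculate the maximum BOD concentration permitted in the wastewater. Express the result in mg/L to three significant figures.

Mass balance: 5·50.43 = 0.431·Cₑ + 50·4.
Cₑ = (252.2 − 200) / 0.431 = 121 mg/L.

121 mg/L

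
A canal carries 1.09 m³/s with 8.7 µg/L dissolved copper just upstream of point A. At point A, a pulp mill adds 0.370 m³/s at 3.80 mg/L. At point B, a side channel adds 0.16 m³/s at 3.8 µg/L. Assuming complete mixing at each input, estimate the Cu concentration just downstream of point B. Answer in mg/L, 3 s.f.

0.874 mg/L

8.7 µg/L = 0.0087 mg/L.
After input A: C = (1.09·0.0087 + 0.37·3.8) / 1.46 = 0.9695 mg/L.
3.8 µg/L = 0.0038 mg/L.
After input B: C = (1.46·0.9695 + 0.16·0.0038) / 1.62 = 0.8741 mg/L.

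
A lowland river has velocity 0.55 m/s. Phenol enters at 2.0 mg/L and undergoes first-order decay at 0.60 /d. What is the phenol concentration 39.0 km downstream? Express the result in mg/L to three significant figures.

1.22 mg/L

Travel time t = 39.0 km / 0.55 m/s = 3.9e+04/0.55 = 7.091e+04 s = 0.8207 d.
First-order decay: C = 2.0·exp(−0.60·0.8207) = 2.0·0.6111 = 1.222 mg/L.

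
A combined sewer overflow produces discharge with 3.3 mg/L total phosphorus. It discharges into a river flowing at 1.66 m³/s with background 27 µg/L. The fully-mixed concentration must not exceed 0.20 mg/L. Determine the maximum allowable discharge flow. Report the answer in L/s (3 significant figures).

92.6 L/s

27 µg/L = 0.027 mg/L.
Mass balance at complete mixing: C_std·(Q_w + Q_r) = Q_w·C_e + Q_r·C_b.
Rearranging, Q_w = Q_r·(C_std − C_b)/(C_e − C_std) = 1.66·(0.2 − 0.027) / (3.3 − 0.2) = 0.09264 m³/s.
= 92.64 L/s.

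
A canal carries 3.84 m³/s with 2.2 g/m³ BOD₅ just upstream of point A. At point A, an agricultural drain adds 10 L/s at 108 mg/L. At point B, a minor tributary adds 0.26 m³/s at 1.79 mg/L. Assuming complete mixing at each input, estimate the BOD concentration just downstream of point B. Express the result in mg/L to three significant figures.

2.43 mg/L

10 L/s = 0.01 m³/s.
After input A: C = (3.84·2.2 + 0.01·108) / 3.85 = 2.475 mg/L.
After input B: C = (3.85·2.475 + 0.26·1.79) / 4.11 = 2.431 mg/L.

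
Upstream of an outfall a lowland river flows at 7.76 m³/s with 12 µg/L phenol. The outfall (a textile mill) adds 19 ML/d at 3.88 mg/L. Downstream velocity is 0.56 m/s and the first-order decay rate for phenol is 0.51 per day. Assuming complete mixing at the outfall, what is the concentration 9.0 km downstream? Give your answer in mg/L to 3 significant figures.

19 ML/d = 0.2199 m³/s.
12 µg/L = 0.012 mg/L.
After complete mixing, C₀ = (0.2199·3.88 + 7.76·0.012) / 7.98 = 0.1186 mg/L.
Travel time t = 9000 m / 0.56 m/s = 1.607e+04 s = 0.186 d.
C = 0.1186·exp(−0.51·0.186) = 0.1186·0.9095 = 0.1079 mg/L.

0.108 mg/L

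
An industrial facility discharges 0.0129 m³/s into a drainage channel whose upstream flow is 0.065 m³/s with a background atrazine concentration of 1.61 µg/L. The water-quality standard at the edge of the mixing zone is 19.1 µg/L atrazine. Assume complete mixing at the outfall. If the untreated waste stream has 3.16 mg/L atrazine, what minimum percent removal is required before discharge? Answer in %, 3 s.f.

1.61 µg/L = 0.00161 mg/L.
19.1 µg/L = 0.0191 mg/L.
Mass balance: 0.0191·0.0779 = 0.0129·Cₑ + 0.065·0.00161.
Cₑ = (0.001488 − 0.0001047) / 0.0129 = 0.1072 mg/L.
Required removal = 1 − 0.1072/3.16 = 96.61 %.

96.6 %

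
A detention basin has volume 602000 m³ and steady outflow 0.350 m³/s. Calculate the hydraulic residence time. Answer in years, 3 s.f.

0.0545 yr

Q = 0.350 m³/s × 3.156e+07 s/yr = 1.105e+07 m³/yr.
Hydraulic residence time τ = V/Q = 602000/1.105e+07 = 0.0545 yr.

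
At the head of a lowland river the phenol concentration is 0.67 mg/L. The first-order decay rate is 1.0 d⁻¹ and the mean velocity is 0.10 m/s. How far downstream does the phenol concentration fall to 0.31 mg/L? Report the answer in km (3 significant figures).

From C = C₀·e^(−kt), t = ln(C₀/C)/k = ln(0.67/0.31)/1.0 = 0.7707/1.0 = 0.7707 d.
Distance = v·t = 0.10 m/s × 6.659e+04 s = 6659 m = 6.659 km.

6.66 km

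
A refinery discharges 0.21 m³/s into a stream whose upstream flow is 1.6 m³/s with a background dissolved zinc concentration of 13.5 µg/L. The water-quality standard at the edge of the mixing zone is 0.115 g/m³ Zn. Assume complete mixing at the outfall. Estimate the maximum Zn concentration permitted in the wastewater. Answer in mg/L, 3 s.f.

0.888 mg/L

13.5 µg/L = 0.0135 mg/L.
Mass balance: 0.115·1.81 = 0.21·Cₑ + 1.6·0.0135.
Cₑ = (0.2082 − 0.0216) / 0.21 = 0.8883 mg/L.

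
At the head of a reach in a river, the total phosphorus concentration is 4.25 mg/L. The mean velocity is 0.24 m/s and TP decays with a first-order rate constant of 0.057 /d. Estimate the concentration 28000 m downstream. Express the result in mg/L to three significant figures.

3.94 mg/L

Travel time t = 28000 m / 0.24 m/s = 2.8e+04/0.24 = 1.167e+05 s = 1.35 d.
First-order decay: C = 4.25·exp(−0.057·1.35) = 4.25·0.9259 = 3.935 mg/L.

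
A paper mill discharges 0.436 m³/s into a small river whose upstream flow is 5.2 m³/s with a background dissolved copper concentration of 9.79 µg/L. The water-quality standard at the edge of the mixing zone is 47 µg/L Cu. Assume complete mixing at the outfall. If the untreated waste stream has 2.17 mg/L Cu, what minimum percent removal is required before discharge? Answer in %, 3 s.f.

77.4 %

9.79 µg/L = 0.00979 mg/L.
47 µg/L = 0.047 mg/L.
Mass balance: 0.047·5.636 = 0.436·Cₑ + 5.2·0.00979.
Cₑ = (0.2649 − 0.05091) / 0.436 = 0.4908 mg/L.
Required removal = 1 − 0.4908/2.17 = 77.38 %.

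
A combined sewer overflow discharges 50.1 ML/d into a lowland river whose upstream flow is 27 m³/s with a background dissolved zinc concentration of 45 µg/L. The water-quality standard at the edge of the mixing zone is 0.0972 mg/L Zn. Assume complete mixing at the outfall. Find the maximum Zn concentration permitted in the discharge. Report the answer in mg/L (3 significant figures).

50.1 ML/d = 0.5799 m³/s.
45 µg/L = 0.045 mg/L.
Mass balance: 0.0972·27.58 = 0.5799·Cₑ + 27·0.045.
Cₑ = (2.681 − 1.215) / 0.5799 = 2.528 mg/L.

2.53 mg/L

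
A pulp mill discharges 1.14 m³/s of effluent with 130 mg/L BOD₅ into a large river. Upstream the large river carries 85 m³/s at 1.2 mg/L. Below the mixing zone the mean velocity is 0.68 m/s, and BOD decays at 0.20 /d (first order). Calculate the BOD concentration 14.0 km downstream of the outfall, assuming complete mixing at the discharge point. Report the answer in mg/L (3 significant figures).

2.77 mg/L

After complete mixing, C₀ = (1.14·130 + 85·1.2) / 86.14 = 2.905 mg/L.
Travel time t = 1.4e+04 m / 0.68 m/s = 2.059e+04 s = 0.2383 d.
C = 2.905·exp(−0.20·0.2383) = 2.905·0.9535 = 2.769 mg/L.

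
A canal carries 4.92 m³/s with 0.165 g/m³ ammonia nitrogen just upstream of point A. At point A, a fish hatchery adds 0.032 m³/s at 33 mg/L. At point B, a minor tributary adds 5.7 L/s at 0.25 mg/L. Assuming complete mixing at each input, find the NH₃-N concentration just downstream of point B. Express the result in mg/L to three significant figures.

0.377 mg/L

After input A: C = (4.92·0.165 + 0.032·33) / 4.952 = 0.3772 mg/L.
5.7 L/s = 0.0057 m³/s.
After input B: C = (4.952·0.3772 + 0.0057·0.25) / 4.958 = 0.377 mg/L.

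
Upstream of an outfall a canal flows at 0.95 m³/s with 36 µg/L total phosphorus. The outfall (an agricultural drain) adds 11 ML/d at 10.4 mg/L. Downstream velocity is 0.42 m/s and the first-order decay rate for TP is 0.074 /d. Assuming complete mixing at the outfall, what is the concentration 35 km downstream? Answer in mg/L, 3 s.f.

1.17 mg/L

11 ML/d = 0.1273 m³/s.
36 µg/L = 0.036 mg/L.
After complete mixing, C₀ = (0.1273·10.4 + 0.95·0.036) / 1.077 = 1.261 mg/L.
Travel time t = 3.5e+04 m / 0.42 m/s = 8.333e+04 s = 0.9645 d.
C = 1.261·exp(−0.074·0.9645) = 1.261·0.9311 = 1.174 mg/L.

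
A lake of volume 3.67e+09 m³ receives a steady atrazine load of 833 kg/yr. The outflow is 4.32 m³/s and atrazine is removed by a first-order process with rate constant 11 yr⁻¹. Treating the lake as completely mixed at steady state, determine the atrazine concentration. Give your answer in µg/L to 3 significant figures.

Outflow Q = 4.32 m³/s × 3.156e+07 s/yr = 1.363e+08 m³/yr.
Steady-state CSTR mass balance: W = Q·C + k·V·C, so C = W/(Q + kV).
Q + kV = 1.363e+08 + 11·3.67e+09 = 4.051e+10 m³/yr.
C = 833/4.051e+10 = 2.056e-08 kg/m³ = 2.056e-05 mg/L = 0.02056 µg/L.

0.0206 µg/L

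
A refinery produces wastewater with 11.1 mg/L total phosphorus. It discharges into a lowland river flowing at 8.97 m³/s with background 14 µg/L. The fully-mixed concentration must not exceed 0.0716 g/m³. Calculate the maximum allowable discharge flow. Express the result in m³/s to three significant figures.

14 µg/L = 0.014 mg/L.
Mass balance at complete mixing: C_std·(Q_w + Q_r) = Q_w·C_e + Q_r·C_b.
Rearranging, Q_w = Q_r·(C_std − C_b)/(C_e − C_std) = 8.97·(0.0716 − 0.014) / (11.1 − 0.0716) = 0.04685 m³/s.

0.0468 m³/s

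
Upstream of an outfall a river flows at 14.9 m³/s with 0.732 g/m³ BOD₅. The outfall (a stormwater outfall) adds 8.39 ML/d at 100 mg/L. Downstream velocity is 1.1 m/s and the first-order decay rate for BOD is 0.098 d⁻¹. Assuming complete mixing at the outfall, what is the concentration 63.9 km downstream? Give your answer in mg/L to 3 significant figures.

8.39 ML/d = 0.09711 m³/s.
After complete mixing, C₀ = (0.09711·100 + 14.9·0.732) / 15 = 1.375 mg/L.
Travel time t = 6.39e+04 m / 1.1 m/s = 5.809e+04 s = 0.6723 d.
C = 1.375·exp(−0.098·0.6723) = 1.375·0.9362 = 1.287 mg/L.

1.29 mg/L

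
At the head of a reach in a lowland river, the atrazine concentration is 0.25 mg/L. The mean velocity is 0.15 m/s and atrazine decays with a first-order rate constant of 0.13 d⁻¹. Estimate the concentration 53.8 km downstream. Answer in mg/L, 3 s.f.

Travel time t = 53.8 km / 0.15 m/s = 5.38e+04/0.15 = 3.587e+05 s = 4.151 d.
First-order decay: C = 0.25·exp(−0.13·4.151) = 0.25·0.5829 = 0.1457 mg/L.

0.146 mg/L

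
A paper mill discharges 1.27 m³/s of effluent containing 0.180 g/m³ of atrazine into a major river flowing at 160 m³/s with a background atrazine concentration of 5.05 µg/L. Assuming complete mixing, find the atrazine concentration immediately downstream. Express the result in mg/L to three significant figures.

5.05 µg/L = 0.00505 mg/L.
Flow-weighted mixing gives C = (1.27·0.18 + 160·0.00505) / (1.27 + 160) = 1.037/161.3 = 0.006428 mg/L.

0.00643 mg/L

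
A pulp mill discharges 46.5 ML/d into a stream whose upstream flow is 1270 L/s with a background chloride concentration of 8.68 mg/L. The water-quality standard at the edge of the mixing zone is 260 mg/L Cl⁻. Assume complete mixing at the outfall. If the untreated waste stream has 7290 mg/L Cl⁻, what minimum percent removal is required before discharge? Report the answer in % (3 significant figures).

46.5 ML/d = 0.5382 m³/s.
1270 L/s = 1.27 m³/s.
Mass balance: 260·1.808 = 0.5382·Cₑ + 1.27·8.68.
Cₑ = (470.1 − 11.02) / 0.5382 = 853.1 mg/L.
Required removal = 1 − 853.1/7290 = 88.3 %.

88.3 %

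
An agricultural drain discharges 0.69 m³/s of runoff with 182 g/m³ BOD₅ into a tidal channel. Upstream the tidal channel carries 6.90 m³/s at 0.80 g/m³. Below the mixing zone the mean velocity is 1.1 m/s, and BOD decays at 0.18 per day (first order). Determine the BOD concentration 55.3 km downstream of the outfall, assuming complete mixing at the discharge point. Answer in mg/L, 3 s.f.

15.6 mg/L

After complete mixing, C₀ = (0.69·182 + 6.9·0.8) / 7.59 = 17.27 mg/L.
Travel time t = 5.53e+04 m / 1.1 m/s = 5.027e+04 s = 0.5819 d.
C = 17.27·exp(−0.18·0.5819) = 17.27·0.9006 = 15.56 mg/L.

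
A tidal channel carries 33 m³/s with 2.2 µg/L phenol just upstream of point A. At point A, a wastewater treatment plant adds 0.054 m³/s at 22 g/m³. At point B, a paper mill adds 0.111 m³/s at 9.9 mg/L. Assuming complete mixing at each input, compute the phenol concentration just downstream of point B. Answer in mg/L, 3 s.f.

2.2 µg/L = 0.0022 mg/L.
After input A: C = (33·0.0022 + 0.054·22) / 33.05 = 0.03814 mg/L.
After input B: C = (33.05·0.03814 + 0.111·9.9) / 33.16 = 0.07114 mg/L.

0.0711 mg/L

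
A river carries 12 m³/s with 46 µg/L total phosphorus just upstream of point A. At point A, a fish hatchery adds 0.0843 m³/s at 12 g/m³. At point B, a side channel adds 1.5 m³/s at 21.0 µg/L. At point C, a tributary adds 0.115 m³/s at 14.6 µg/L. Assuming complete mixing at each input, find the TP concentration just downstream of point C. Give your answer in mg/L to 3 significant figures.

0.117 mg/L

46 µg/L = 0.046 mg/L.
After input A: C = (12·0.046 + 0.0843·12) / 12.08 = 0.1294 mg/L.
21.0 µg/L = 0.021 mg/L.
After input B: C = (12.08·0.1294 + 1.5·0.021) / 13.58 = 0.1174 mg/L.
14.6 µg/L = 0.0146 mg/L.
After input C: C = (13.58·0.1174 + 0.115·0.0146) / 13.7 = 0.1166 mg/L.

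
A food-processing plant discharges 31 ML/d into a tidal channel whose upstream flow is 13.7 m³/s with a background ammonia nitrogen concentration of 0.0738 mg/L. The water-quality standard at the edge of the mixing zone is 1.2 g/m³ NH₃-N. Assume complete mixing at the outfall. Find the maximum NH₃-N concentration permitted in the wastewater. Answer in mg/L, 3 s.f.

44.2 mg/L

31 ML/d = 0.3588 m³/s.
Mass balance: 1.2·14.06 = 0.3588·Cₑ + 13.7·0.0738.
Cₑ = (16.87 − 1.011) / 0.3588 = 44.2 mg/L.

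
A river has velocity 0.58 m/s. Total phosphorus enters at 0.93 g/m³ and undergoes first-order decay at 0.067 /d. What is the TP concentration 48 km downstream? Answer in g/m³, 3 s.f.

0.872 g/m³

Travel time t = 48 km / 0.58 m/s = 4.8e+04/0.58 = 8.276e+04 s = 0.9579 d.
First-order decay: C = 0.93·exp(−0.067·0.9579) = 0.93·0.9378 = 0.8722 g/m³.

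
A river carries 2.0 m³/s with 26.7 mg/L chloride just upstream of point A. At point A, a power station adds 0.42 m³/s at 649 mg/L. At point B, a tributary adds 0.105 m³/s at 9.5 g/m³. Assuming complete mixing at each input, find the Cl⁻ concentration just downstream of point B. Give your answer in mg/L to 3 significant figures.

129 mg/L

After input A: C = (2·26.7 + 0.42·649) / 2.42 = 134.7 mg/L.
After input B: C = (2.42·134.7 + 0.105·9.5) / 2.525 = 129.5 mg/L.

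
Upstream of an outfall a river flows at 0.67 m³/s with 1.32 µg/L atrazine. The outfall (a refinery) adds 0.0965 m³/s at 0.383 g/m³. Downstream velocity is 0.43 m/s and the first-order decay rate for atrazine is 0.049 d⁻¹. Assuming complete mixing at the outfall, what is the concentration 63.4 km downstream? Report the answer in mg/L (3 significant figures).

1.32 µg/L = 0.00132 mg/L.
After complete mixing, C₀ = (0.0965·0.383 + 0.67·0.00132) / 0.7665 = 0.04937 mg/L.
Travel time t = 6.34e+04 m / 0.43 m/s = 1.474e+05 s = 1.707 d.
C = 0.04937·exp(−0.049·1.707) = 0.04937·0.9198 = 0.04541 mg/L.

0.0454 mg/L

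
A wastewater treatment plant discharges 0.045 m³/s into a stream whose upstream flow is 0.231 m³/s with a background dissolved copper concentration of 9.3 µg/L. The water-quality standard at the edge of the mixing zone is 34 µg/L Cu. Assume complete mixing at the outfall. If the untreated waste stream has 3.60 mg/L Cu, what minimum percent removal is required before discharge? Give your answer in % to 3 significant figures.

95.5 %

9.3 µg/L = 0.0093 mg/L.
34 µg/L = 0.034 mg/L.
Mass balance: 0.034·0.276 = 0.045·Cₑ + 0.231·0.0093.
Cₑ = (0.009384 − 0.002148) / 0.045 = 0.1608 mg/L.
Required removal = 1 − 0.1608/3.60 = 95.53 %.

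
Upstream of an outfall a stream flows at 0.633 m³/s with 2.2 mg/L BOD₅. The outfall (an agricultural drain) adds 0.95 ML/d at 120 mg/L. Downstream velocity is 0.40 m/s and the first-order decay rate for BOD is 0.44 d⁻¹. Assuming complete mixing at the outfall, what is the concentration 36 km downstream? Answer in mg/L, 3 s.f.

0.95 ML/d = 0.011 m³/s.
After complete mixing, C₀ = (0.011·120 + 0.633·2.2) / 0.644 = 4.211 mg/L.
Travel time t = 3.6e+04 m / 0.40 m/s = 9e+04 s = 1.042 d.
C = 4.211·exp(−0.44·1.042) = 4.211·0.6323 = 2.663 mg/L.

2.66 mg/L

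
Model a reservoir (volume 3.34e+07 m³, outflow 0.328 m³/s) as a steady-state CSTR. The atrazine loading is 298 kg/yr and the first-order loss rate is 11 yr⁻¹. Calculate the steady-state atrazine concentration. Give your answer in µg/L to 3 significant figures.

0.789 µg/L

Outflow Q = 0.328 m³/s × 3.156e+07 s/yr = 1.035e+07 m³/yr.
Steady-state CSTR mass balance: W = Q·C + k·V·C, so C = W/(Q + kV).
Q + kV = 1.035e+07 + 11·3.34e+07 = 3.778e+08 m³/yr.
C = 298/3.778e+08 = 7.889e-07 kg/m³ = 0.0007889 mg/L = 0.7889 µg/L.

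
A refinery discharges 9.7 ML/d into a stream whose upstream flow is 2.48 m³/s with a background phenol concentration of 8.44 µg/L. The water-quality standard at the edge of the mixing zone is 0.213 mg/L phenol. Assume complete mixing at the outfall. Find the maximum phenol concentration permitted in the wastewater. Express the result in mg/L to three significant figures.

4.73 mg/L

9.7 ML/d = 0.1123 m³/s.
8.44 µg/L = 0.00844 mg/L.
Mass balance: 0.213·2.592 = 0.1123·Cₑ + 2.48·0.00844.
Cₑ = (0.5522 − 0.02093) / 0.1123 = 4.732 mg/L.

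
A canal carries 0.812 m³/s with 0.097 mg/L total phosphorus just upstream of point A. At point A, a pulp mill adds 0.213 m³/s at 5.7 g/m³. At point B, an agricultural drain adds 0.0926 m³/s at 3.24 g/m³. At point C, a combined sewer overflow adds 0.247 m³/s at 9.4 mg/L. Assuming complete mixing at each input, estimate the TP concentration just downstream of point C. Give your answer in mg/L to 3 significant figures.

After input A: C = (0.812·0.097 + 0.213·5.7) / 1.025 = 1.261 mg/L.
After input B: C = (1.025·1.261 + 0.0926·3.24) / 1.118 = 1.425 mg/L.
After input C: C = (1.118·1.425 + 0.247·9.4) / 1.365 = 2.869 mg/L.

2.87 mg/L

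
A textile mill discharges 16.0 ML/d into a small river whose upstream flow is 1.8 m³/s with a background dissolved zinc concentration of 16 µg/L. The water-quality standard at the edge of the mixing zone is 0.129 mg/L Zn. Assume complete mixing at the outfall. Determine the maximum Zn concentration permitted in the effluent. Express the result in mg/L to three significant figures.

1.23 mg/L

16.0 ML/d = 0.1852 m³/s.
16 µg/L = 0.016 mg/L.
Mass balance: 0.129·1.985 = 0.1852·Cₑ + 1.8·0.016.
Cₑ = (0.2561 − 0.0288) / 0.1852 = 1.227 mg/L.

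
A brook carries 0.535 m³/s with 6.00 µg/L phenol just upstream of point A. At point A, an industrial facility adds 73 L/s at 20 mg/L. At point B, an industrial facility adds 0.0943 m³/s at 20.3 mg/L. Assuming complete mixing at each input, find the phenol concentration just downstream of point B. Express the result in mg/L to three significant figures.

4.81 mg/L

6.00 µg/L = 0.006 mg/L.
73 L/s = 0.073 m³/s.
After input A: C = (0.535·0.006 + 0.073·20) / 0.608 = 2.407 mg/L.
After input B: C = (0.608·2.407 + 0.0943·20.3) / 0.7023 = 4.809 mg/L.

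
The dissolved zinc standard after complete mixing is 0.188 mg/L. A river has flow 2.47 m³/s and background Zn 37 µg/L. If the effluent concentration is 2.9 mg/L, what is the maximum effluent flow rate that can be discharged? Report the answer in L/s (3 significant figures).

37 µg/L = 0.037 mg/L.
Mass balance at complete mixing: C_std·(Q_w + Q_r) = Q_w·C_e + Q_r·C_b.
Rearranging, Q_w = Q_r·(C_std − C_b)/(C_e − C_std) = 2.47·(0.188 − 0.037) / (2.9 − 0.188) = 0.1375 m³/s.
= 137.5 L/s.

138 L/s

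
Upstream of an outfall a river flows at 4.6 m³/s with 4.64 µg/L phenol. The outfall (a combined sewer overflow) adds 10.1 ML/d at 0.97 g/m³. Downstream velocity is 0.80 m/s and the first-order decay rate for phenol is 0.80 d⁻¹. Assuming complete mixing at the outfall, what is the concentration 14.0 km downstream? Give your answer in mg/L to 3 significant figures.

0.0243 mg/L

10.1 ML/d = 0.1169 m³/s.
4.64 µg/L = 0.00464 mg/L.
After complete mixing, C₀ = (0.1169·0.97 + 4.6·0.00464) / 4.717 = 0.02856 mg/L.
Travel time t = 1.4e+04 m / 0.80 m/s = 1.75e+04 s = 0.2025 d.
C = 0.02856·exp(−0.80·0.2025) = 0.02856·0.8504 = 0.02429 mg/L.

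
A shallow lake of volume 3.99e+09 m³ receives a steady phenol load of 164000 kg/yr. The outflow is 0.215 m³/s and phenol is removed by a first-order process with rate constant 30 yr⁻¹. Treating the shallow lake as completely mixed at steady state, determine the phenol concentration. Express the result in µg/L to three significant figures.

Outflow Q = 0.215 m³/s × 3.156e+07 s/yr = 6.785e+06 m³/yr.
Steady-state CSTR mass balance: W = Q·C + k·V·C, so C = W/(Q + kV).
Q + kV = 6.785e+06 + 30·3.99e+09 = 1.197e+11 m³/yr.
C = 164000/1.197e+11 = 1.37e-06 kg/m³ = 0.00137 mg/L = 1.37 µg/L.

1.37 µg/L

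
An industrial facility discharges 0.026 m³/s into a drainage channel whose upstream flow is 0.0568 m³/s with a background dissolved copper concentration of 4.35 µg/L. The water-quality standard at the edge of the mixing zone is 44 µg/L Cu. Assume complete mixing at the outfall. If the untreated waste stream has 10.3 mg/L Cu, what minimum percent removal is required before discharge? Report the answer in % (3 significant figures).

98.7 %

4.35 µg/L = 0.00435 mg/L.
44 µg/L = 0.044 mg/L.
Mass balance: 0.044·0.0828 = 0.026·Cₑ + 0.0568·0.00435.
Cₑ = (0.003643 − 0.0002471) / 0.026 = 0.1306 mg/L.
Required removal = 1 − 0.1306/10.3 = 98.73 %.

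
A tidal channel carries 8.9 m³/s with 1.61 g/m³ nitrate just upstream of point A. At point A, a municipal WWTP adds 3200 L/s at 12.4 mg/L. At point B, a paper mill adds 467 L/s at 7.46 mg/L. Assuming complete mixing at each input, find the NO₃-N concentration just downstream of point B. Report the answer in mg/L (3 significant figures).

4.57 mg/L

3200 L/s = 3.2 m³/s.
After input A: C = (8.9·1.61 + 3.2·12.4) / 12.1 = 4.464 mg/L.
467 L/s = 0.467 m³/s.
After input B: C = (12.1·4.464 + 0.467·7.46) / 12.57 = 4.575 mg/L.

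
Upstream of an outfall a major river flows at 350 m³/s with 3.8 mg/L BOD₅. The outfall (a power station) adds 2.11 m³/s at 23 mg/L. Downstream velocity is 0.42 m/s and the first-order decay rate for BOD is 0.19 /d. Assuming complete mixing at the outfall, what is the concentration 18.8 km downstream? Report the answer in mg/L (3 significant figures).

After complete mixing, C₀ = (2.11·23 + 350·3.8) / 352.1 = 3.915 mg/L.
Travel time t = 1.88e+04 m / 0.42 m/s = 4.476e+04 s = 0.5181 d.
C = 3.915·exp(−0.19·0.5181) = 3.915·0.9063 = 3.548 mg/L.

3.55 mg/L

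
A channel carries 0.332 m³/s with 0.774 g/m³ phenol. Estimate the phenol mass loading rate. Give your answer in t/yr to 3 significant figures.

8.11 t/yr

Mass flux = Q·C = 0.332 m³/s × 0.774 g/m³ = 0.257 g/s.
= 0.257 g/s × 31.56 = 8.109 t/yr.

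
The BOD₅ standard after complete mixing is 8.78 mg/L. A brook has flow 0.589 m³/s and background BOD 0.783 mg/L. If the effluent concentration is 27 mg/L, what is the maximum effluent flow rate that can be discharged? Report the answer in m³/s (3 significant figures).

Mass balance at complete mixing: C_std·(Q_w + Q_r) = Q_w·C_e + Q_r·C_b.
Rearranging, Q_w = Q_r·(C_std − C_b)/(C_e − C_std) = 0.589·(8.78 − 0.783) / (27 − 8.78) = 0.2585 m³/s.

0.259 m³/s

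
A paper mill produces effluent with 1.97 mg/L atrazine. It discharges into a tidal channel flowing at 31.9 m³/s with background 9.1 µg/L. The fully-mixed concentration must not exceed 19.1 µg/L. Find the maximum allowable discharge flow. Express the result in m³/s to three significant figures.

0.164 m³/s

9.1 µg/L = 0.0091 mg/L.
19.1 µg/L = 0.0191 mg/L.
Mass balance at complete mixing: C_std·(Q_w + Q_r) = Q_w·C_e + Q_r·C_b.
Rearranging, Q_w = Q_r·(C_std − C_b)/(C_e − C_std) = 31.9·(0.0191 − 0.0091) / (1.97 − 0.0191) = 0.1635 m³/s.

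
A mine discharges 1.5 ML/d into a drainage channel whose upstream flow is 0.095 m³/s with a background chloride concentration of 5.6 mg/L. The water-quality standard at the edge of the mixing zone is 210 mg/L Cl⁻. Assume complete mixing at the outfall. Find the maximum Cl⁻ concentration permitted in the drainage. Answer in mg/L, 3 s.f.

1.5 ML/d = 0.01736 m³/s.
Mass balance: 210·0.1124 = 0.01736·Cₑ + 0.095·5.6.
Cₑ = (23.6 − 0.532) / 0.01736 = 1328 mg/L.

1330 mg/L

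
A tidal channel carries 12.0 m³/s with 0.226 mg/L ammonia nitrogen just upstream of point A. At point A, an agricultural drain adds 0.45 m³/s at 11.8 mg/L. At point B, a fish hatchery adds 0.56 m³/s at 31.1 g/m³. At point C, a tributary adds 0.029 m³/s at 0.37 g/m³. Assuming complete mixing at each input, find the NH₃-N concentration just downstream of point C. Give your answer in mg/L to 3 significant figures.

After input A: C = (12·0.226 + 0.45·11.8) / 12.45 = 0.6443 mg/L.
After input B: C = (12.45·0.6443 + 0.56·31.1) / 13.01 = 1.955 mg/L.
After input C: C = (13.01·1.955 + 0.029·0.37) / 13.04 = 1.952 mg/L.

1.95 mg/L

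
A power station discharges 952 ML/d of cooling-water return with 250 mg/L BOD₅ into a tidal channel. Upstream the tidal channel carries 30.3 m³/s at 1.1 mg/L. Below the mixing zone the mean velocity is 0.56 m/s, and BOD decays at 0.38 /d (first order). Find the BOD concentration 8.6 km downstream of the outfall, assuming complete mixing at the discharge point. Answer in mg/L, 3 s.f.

952 ML/d = 11.02 m³/s.
After complete mixing, C₀ = (11.02·250 + 30.3·1.1) / 41.32 = 67.47 mg/L.
Travel time t = 8600 m / 0.56 m/s = 1.536e+04 s = 0.1777 d.
C = 67.47·exp(−0.38·0.1777) = 67.47·0.9347 = 63.07 mg/L.

63.1 mg/L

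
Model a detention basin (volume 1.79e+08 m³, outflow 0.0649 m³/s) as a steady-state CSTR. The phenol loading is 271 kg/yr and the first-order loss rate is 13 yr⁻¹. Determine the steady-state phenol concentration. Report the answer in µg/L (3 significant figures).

Outflow Q = 0.0649 m³/s × 3.156e+07 s/yr = 2.048e+06 m³/yr.
Steady-state CSTR mass balance: W = Q·C + k·V·C, so C = W/(Q + kV).
Q + kV = 2.048e+06 + 13·1.79e+08 = 2.329e+09 m³/yr.
C = 271/2.329e+09 = 1.164e-07 kg/m³ = 0.0001164 mg/L = 0.1164 µg/L.

0.116 µg/L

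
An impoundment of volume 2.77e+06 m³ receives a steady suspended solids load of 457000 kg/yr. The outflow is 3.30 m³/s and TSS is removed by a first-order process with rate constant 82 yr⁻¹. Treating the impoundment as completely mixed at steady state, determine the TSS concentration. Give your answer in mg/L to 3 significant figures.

Outflow Q = 3.30 m³/s × 3.156e+07 s/yr = 1.041e+08 m³/yr.
Steady-state CSTR mass balance: W = Q·C + k·V·C, so C = W/(Q + kV).
Q + kV = 1.041e+08 + 82·2.77e+06 = 3.313e+08 m³/yr.
C = 457000/3.313e+08 = 0.001379 kg/m³ = 1.379 mg/L.

1.38 mg/L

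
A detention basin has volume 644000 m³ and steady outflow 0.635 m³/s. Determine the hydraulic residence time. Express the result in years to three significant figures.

0.0321 yr

Q = 0.635 m³/s × 3.156e+07 s/yr = 2.004e+07 m³/yr.
Hydraulic residence time τ = V/Q = 644000/2.004e+07 = 0.03214 yr.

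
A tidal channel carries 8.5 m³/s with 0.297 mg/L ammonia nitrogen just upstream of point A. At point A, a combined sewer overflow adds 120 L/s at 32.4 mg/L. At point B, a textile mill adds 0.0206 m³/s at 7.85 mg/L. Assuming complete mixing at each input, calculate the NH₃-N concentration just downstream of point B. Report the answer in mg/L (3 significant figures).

0.761 mg/L

120 L/s = 0.12 m³/s.
After input A: C = (8.5·0.297 + 0.12·32.4) / 8.62 = 0.7439 mg/L.
After input B: C = (8.62·0.7439 + 0.0206·7.85) / 8.641 = 0.7609 mg/L.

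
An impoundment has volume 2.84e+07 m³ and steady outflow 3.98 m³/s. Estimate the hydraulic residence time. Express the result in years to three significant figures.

Q = 3.98 m³/s × 3.156e+07 s/yr = 1.256e+08 m³/yr.
Hydraulic residence time τ = V/Q = 2.84e+07/1.256e+08 = 0.2261 yr.

0.226 yr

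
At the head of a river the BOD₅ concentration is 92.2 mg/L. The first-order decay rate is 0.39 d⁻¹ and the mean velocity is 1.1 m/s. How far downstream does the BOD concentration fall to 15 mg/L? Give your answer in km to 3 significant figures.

443 km

From C = C₀·e^(−kt), t = ln(C₀/C)/k = ln(92.2/15)/0.39 = 1.816/0.39 = 4.656 d.
Distance = v·t = 1.1 m/s × 4.023e+05 s = 4.425e+05 m = 442.5 km.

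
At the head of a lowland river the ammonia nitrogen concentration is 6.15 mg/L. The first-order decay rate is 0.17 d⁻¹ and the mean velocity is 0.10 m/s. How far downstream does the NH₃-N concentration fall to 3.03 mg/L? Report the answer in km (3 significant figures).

36.0 km

From C = C₀·e^(−kt), t = ln(C₀/C)/k = ln(6.15/3.03)/0.17 = 0.7079/0.17 = 4.164 d.
Distance = v·t = 0.10 m/s × 3.598e+05 s = 3.598e+04 m = 35.98 km.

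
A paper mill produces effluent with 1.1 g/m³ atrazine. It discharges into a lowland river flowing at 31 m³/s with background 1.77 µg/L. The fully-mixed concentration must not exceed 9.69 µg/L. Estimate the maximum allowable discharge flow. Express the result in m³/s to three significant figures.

1.77 µg/L = 0.00177 mg/L.
9.69 µg/L = 0.00969 mg/L.
Mass balance at complete mixing: C_std·(Q_w + Q_r) = Q_w·C_e + Q_r·C_b.
Rearranging, Q_w = Q_r·(C_std − C_b)/(C_e − C_std) = 31·(0.00969 − 0.00177) / (1.1 − 0.00969) = 0.2252 m³/s.

0.225 m³/s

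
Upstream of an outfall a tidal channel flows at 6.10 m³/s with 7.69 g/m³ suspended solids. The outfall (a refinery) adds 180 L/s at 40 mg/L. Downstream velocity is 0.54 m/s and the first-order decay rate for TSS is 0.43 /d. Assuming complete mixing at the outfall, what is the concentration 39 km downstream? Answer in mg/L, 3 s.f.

6.01 mg/L

180 L/s = 0.18 m³/s.
After complete mixing, C₀ = (0.18·40 + 6.1·7.69) / 6.28 = 8.616 mg/L.
Travel time t = 3.9e+04 m / 0.54 m/s = 7.222e+04 s = 0.8359 d.
C = 8.616·exp(−0.43·0.8359) = 8.616·0.6981 = 6.015 mg/L.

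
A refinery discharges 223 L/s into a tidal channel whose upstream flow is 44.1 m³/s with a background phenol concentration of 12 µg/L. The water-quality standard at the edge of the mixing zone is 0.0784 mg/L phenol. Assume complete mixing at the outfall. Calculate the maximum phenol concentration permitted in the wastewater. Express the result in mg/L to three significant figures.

223 L/s = 0.223 m³/s.
12 µg/L = 0.012 mg/L.
Mass balance: 0.0784·44.32 = 0.223·Cₑ + 44.1·0.012.
Cₑ = (3.475 − 0.5292) / 0.223 = 13.21 mg/L.

13.2 mg/L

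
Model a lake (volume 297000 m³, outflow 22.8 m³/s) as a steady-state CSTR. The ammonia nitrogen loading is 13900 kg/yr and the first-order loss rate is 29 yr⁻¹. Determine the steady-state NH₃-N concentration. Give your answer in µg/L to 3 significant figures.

19.1 µg/L

Outflow Q = 22.8 m³/s × 3.156e+07 s/yr = 7.195e+08 m³/yr.
Steady-state CSTR mass balance: W = Q·C + k·V·C, so C = W/(Q + kV).
Q + kV = 7.195e+08 + 29·297000 = 7.281e+08 m³/yr.
C = 13900/7.281e+08 = 1.909e-05 kg/m³ = 0.01909 mg/L = 19.09 µg/L.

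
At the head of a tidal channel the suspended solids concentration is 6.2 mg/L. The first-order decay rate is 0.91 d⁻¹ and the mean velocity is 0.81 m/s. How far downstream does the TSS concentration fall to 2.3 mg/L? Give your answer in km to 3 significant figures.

76.3 km

From C = C₀·e^(−kt), t = ln(C₀/C)/k = ln(6.2/2.3)/0.91 = 0.9916/0.91 = 1.09 d.
Distance = v·t = 0.81 m/s × 9.415e+04 s = 7.626e+04 m = 76.26 km.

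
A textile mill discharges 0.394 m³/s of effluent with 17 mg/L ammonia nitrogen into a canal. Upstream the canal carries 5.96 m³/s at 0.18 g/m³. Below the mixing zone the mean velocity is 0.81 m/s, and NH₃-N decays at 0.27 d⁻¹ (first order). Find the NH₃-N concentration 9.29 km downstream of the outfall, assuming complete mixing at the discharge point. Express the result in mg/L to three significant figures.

1.18 mg/L

After complete mixing, C₀ = (0.394·17 + 5.96·0.18) / 6.354 = 1.223 mg/L.
Travel time t = 9290 m / 0.81 m/s = 1.147e+04 s = 0.1327 d.
C = 1.223·exp(−0.27·0.1327) = 1.223·0.9648 = 1.18 mg/L.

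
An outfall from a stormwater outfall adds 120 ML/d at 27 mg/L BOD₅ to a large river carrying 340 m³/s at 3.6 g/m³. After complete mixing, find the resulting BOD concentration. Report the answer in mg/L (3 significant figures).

3.70 mg/L

120 ML/d = 1.389 m³/s.
Flow-weighted mixing gives C = (1.389·27 + 340·3.6) / (1.389 + 340) = 1262/341.4 = 3.695 mg/L.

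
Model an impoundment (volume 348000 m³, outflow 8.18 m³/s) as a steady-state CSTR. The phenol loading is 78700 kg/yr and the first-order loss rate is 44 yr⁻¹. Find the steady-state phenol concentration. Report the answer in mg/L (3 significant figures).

0.288 mg/L

Outflow Q = 8.18 m³/s × 3.156e+07 s/yr = 2.581e+08 m³/yr.
Steady-state CSTR mass balance: W = Q·C + k·V·C, so C = W/(Q + kV).
Q + kV = 2.581e+08 + 44·348000 = 2.735e+08 m³/yr.
C = 78700/2.735e+08 = 0.0002878 kg/m³ = 0.2878 mg/L.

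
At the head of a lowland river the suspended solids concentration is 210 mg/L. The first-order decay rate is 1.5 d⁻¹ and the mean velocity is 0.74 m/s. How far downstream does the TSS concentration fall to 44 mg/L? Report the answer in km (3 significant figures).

From C = C₀·e^(−kt), t = ln(C₀/C)/k = ln(210/44)/1.5 = 1.563/1.5 = 1.042 d.
Distance = v·t = 0.74 m/s × 9.002e+04 s = 6.662e+04 m = 66.62 km.

66.6 km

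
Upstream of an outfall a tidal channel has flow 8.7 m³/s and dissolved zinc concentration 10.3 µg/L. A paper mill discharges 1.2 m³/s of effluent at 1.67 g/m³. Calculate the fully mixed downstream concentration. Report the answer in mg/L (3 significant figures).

10.3 µg/L = 0.0103 mg/L.
By mass balance at complete mixing, C = (1.2·1.67 + 8.7·0.0103) / (1.2 + 8.7) = 2.094/9.9 = 0.2115 mg/L.

0.211 mg/L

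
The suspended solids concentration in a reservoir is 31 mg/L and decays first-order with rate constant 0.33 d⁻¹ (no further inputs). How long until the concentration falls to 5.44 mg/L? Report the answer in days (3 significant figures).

t = ln(C₀/C)/k = ln(31/5.44)/0.33 = 1.74/0.33 = 5.273 d.

5.27 d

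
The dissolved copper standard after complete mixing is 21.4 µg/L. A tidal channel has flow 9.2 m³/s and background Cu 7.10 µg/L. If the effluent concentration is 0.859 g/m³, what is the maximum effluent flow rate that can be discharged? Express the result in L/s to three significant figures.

7.10 µg/L = 0.0071 mg/L.
21.4 µg/L = 0.0214 mg/L.
Mass balance at complete mixing: C_std·(Q_w + Q_r) = Q_w·C_e + Q_r·C_b.
Rearranging, Q_w = Q_r·(C_std − C_b)/(C_e − C_std) = 9.2·(0.0214 − 0.0071) / (0.859 − 0.0214) = 0.1571 m³/s.
= 157.1 L/s.

157 L/s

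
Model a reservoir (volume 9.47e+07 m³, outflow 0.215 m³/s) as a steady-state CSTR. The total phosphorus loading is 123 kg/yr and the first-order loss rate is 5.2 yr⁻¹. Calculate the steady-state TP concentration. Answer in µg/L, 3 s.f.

0.246 µg/L

Outflow Q = 0.215 m³/s × 3.156e+07 s/yr = 6.785e+06 m³/yr.
Steady-state CSTR mass balance: W = Q·C + k·V·C, so C = W/(Q + kV).
Q + kV = 6.785e+06 + 5.2·9.47e+07 = 4.992e+08 m³/yr.
C = 123/4.992e+08 = 2.464e-07 kg/m³ = 0.0002464 mg/L = 0.2464 µg/L.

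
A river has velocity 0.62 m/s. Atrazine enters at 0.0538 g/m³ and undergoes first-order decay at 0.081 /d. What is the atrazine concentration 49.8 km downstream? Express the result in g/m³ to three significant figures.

0.0499 g/m³

Travel time t = 49.8 km / 0.62 m/s = 4.98e+04/0.62 = 8.032e+04 s = 0.9297 d.
First-order decay: C = 0.0538·exp(−0.081·0.9297) = 0.0538·0.9275 = 0.0499 g/m³.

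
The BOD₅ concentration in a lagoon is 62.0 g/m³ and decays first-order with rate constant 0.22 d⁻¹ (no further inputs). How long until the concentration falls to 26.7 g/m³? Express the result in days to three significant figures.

3.83 d

t = ln(C₀/C)/k = ln(62.0/26.7)/0.22 = 0.8425/0.22 = 3.829 d.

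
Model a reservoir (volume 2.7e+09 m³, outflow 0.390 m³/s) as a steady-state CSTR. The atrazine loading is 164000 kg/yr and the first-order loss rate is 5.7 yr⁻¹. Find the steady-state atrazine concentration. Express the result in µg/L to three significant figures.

Outflow Q = 0.390 m³/s × 3.156e+07 s/yr = 1.231e+07 m³/yr.
Steady-state CSTR mass balance: W = Q·C + k·V·C, so C = W/(Q + kV).
Q + kV = 1.231e+07 + 5.7·2.7e+09 = 1.54e+10 m³/yr.
C = 164000/1.54e+10 = 1.065e-05 kg/m³ = 0.01065 mg/L = 10.65 µg/L.

10.6 µg/L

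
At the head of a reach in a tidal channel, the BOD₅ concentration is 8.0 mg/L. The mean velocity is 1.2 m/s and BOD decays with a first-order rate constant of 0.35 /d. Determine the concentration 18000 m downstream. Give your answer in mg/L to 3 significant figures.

7.53 mg/L

Travel time t = 18000 m / 1.2 m/s = 1.8e+04/1.2 = 1.5e+04 s = 0.1736 d.
First-order decay: C = 8.0·exp(−0.35·0.1736) = 8.0·0.941 = 7.528 mg/L.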